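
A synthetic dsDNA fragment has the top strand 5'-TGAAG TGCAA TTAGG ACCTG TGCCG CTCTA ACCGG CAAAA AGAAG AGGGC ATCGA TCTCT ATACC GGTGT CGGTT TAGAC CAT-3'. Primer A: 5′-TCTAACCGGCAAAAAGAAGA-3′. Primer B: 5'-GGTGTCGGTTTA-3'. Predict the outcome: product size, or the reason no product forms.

No product — both primers anneal to the same strand and extend in the same direction.

Primer A (TCTAACCGGCAAAAAGAAGA) matches the top strand at positions 27–46 (3' end points downstream).
Primer B (GGTGTCGGTTTA) also matches the top strand directly, at positions 66–77 — its reverse complement TAAACCGACACC is not present.
Both primers anneal to the bottom strand with 3' ends pointing the same way, so neither can prime synthesis back toward the other.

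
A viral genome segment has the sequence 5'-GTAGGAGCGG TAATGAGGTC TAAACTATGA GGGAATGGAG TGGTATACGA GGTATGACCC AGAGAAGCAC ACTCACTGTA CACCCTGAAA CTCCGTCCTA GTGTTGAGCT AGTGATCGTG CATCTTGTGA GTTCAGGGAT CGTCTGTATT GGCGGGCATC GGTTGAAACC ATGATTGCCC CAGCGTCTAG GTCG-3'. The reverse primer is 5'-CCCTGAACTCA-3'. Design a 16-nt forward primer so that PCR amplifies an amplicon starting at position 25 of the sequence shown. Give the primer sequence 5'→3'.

The reverse primer's reverse complement TGAGTTCAGGG matches the template at positions 128–138; the product starts at position 25.
The forward primer is identical to the top strand over positions 25–40: CTATGAGGGAATGGAG.

5'-CTATGAGGGAATGGAG-3'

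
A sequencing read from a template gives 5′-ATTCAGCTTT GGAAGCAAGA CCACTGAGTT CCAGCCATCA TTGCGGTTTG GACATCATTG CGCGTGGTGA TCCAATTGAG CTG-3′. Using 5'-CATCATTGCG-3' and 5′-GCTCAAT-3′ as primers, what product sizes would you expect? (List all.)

46 bp, 29 bp

The forward primer CATCATTGCG matches the top strand at positions 36–45, 53–62.
The reverse primer's reverse complement is ATTGAGC, matching at positions 75–81.
Each forward site pairs with the reverse site to give a product ending at position 81: sizes 46, 29 bp.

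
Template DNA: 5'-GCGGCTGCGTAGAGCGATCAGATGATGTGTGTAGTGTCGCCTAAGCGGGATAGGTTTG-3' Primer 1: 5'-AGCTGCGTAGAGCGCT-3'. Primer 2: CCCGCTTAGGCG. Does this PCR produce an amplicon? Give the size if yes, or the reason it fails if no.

Primer 1 (AGCTGCGTAGAGCGCT) does not match the top strand, and its reverse complement AGCGCTCTACGCAGCT does not match either.
With no annealing site for primer 1, no amplification occurs.

No product — primer 1 has no binding site in the template.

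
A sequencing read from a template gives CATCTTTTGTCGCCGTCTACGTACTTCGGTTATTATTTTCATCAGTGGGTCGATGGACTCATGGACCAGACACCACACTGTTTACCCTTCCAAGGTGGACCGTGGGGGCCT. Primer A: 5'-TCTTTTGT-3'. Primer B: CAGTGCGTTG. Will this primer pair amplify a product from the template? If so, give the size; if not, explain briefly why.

No product — primer B has no binding site in the template.

Primer B (CAGTGCGTTG) does not match the top strand, and its reverse complement CAACGCACTG does not match either.
With no annealing site for primer B, no amplification occurs.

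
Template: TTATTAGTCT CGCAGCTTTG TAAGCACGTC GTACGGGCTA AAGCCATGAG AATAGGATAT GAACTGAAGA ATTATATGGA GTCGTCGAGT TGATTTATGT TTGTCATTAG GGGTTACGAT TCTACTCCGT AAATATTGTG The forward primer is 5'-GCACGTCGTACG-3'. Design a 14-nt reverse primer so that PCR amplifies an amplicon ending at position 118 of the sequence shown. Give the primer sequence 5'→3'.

The forward primer binds at positions 24–35; the product's 3' end on the top strand is position 118.
The reverse primer anneals to the top strand over positions 105–118, i.e. to CATTAGGGGTTACG.
Its sequence written 5'→3' is the reverse complement: CGTAACCCCTAATG.

5'-CGTAACCCCTAATG-3'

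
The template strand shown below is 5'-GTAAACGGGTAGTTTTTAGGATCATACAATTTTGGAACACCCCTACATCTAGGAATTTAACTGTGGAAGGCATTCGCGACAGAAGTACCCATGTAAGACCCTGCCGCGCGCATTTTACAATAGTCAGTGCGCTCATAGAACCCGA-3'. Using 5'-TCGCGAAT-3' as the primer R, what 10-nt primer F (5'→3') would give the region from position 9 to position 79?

5'-GTAGTTTTTA-3'

The reverse primer's reverse complement ATTCGCGA matches the template at positions 72–79; the product starts at position 9.
The forward primer is identical to the top strand over positions 9–18: GTAGTTTTTA.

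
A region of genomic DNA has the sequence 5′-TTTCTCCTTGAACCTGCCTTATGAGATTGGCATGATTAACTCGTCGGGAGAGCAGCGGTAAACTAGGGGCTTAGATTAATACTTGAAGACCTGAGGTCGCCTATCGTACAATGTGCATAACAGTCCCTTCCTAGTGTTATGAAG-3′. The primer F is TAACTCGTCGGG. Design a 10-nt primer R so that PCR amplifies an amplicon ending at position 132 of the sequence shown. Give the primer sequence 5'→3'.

5'-AGGAAGGGAC-3'

The forward primer binds at positions 37–48; the product's 3' end on the top strand is position 132.
The reverse primer anneals to the top strand over positions 123–132, i.e. to GTCCCTTCCT.
Its sequence written 5'→3' is the reverse complement: AGGAAGGGAC.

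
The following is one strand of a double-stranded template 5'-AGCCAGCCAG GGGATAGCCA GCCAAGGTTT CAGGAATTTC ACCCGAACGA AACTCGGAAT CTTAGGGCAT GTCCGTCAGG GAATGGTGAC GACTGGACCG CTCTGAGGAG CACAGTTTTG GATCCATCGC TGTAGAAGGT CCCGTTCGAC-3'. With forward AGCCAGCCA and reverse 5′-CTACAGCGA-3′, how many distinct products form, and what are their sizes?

The forward primer AGCCAGCCA matches the top strand at positions 1–9, 16–24.
The reverse primer's reverse complement is TCGCTGTAG, matching at positions 127–135.
Each forward site pairs with the reverse site to give a product ending at position 135: sizes 135, 120 bp.

Two products: 135 bp, 120 bp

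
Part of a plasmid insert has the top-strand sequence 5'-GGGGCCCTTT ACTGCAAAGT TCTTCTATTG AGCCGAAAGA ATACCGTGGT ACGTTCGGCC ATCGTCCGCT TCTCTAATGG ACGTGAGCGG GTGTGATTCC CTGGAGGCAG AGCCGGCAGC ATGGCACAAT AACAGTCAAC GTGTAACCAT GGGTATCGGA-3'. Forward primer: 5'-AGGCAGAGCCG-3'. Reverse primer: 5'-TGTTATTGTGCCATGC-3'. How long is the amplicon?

Scanning the template, AGGCAGAGCCG occurs at positions 105–115; this primer anneals to the bottom strand there with its 3' end pointing downstream.
Taking the reverse complement of TGTTATTGTGCCATGC gives GCATGGCACAATAACA, found at positions 119–134 on the template; the primer anneals here to the top strand with its 3' end pointing upstream.
The product runs from position 105 to position 134, so its length is 134 − 105 + 1 = 30 bp.

30 bp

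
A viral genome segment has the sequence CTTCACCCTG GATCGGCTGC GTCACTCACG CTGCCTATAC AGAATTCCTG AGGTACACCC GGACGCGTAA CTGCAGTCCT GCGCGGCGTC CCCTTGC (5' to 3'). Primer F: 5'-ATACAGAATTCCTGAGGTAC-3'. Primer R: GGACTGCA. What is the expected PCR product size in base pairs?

Forward primer ATACAGAATTCCTGAGGTAC is found on the top strand at positions 37–56.
Reverse complement of the reverse primer: TGCAGTCC. This occurs on the top strand at positions 72–79.
Product length = (reverse-primer end) − (forward-primer start) + 1 = 79 − 37 + 1 = 43 bp.

43 bp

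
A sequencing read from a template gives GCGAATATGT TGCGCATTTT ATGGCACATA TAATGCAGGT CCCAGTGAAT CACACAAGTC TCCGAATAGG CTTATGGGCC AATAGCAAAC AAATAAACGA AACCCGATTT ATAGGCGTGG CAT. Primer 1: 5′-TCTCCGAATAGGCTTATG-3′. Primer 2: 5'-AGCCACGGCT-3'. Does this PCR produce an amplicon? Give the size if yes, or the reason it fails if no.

No product — primer 2 has no binding site in the template.

Primer 2 (AGCCACGGCT) does not match the top strand, and its reverse complement AGCCGTGGCT does not match either.
With no annealing site for primer 2, no amplification occurs.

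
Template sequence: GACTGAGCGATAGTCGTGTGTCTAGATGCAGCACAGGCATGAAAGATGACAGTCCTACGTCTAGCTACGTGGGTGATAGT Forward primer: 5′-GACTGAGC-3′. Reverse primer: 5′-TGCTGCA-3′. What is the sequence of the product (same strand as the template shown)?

The forward primer matches the template at positions 1–8.
The reverse primer's reverse complement is TGCAGCA, which matches the template at positions 27–33.
The product is the template from position 1 through 33 (33 bp).

5'-GACTGAGCGATAGTCGTGTGTCTAGATGCAGCA-3'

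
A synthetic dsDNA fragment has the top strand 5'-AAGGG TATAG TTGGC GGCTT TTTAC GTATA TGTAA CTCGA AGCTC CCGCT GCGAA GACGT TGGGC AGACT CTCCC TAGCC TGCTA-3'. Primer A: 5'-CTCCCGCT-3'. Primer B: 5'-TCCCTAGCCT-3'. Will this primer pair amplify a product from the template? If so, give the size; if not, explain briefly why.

Primer A (CTCCCGCT) matches the top strand at positions 43–50 (3' end points downstream).
Primer B (TCCCTAGCCT) also matches the top strand directly, at positions 72–81 — its reverse complement AGGCTAGGGA is not present.
Both primers anneal to the bottom strand with 3' ends pointing the same way, so neither can prime synthesis back toward the other.

No product — both primers anneal to the same strand and extend in the same direction.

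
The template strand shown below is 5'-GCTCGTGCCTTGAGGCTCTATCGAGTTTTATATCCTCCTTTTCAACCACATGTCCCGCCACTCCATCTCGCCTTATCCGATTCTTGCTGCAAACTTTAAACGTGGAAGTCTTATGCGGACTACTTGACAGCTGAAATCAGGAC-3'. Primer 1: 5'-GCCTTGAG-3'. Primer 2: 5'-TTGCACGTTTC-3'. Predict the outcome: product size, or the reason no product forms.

No product — primer 2 has no binding site in the template.

Primer 2 (TTGCACGTTTC) does not match the top strand, and its reverse complement GAAACGTGCAA does not match either.
With no annealing site for primer 2, no amplification occurs.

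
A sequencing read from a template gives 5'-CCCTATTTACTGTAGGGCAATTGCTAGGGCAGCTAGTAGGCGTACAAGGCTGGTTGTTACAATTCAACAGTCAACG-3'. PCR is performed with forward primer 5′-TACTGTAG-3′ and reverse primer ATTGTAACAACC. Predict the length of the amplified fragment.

56 bp

The forward primer matches the template at positions 8–15.
Reverse complement of the reverse primer: GGTTGTTACAAT. This occurs on the top strand at positions 52–63.
Amplicon spans positions 8–63: 56 bp.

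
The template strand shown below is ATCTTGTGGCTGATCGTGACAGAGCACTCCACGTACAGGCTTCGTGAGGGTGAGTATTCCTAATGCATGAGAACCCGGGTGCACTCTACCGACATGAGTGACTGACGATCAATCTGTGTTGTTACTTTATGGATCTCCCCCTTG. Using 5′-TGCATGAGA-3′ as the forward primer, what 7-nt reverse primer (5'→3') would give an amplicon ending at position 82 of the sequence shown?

5'-GCACCCG-3'

The forward primer binds at positions 64–72; the product's 3' end on the top strand is position 82.
The reverse primer anneals to the top strand over positions 76–82, i.e. to CGGGTGC.
Its sequence written 5'→3' is the reverse complement: GCACCCG.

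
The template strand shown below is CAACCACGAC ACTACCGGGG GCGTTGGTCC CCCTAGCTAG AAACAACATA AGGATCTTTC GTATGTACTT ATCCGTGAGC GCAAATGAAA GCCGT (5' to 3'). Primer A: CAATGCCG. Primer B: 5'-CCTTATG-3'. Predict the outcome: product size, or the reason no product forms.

Primer A (CAATGCCG) does not match the top strand, and its reverse complement CGGCATTG does not match either.
With no annealing site for primer A, no amplification occurs.

No product — primer A has no binding site in the template.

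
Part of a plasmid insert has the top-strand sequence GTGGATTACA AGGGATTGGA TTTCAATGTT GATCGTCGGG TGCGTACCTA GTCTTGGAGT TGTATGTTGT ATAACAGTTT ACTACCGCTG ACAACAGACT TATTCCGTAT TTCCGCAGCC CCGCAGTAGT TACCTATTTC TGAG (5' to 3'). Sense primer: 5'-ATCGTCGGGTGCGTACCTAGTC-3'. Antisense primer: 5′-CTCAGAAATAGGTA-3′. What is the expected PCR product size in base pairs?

113 bp

Scanning the template, ATCGTCGGGTGCGTACCTAGTC occurs at positions 32–53; this primer anneals to the bottom strand there with its 3' end pointing downstream.
Reverse complement of the reverse primer: TACCTATTTCTGAG. This occurs on the top strand at positions 131–144.
The product runs from position 32 to position 144, so its length is 144 − 32 + 1 = 113 bp.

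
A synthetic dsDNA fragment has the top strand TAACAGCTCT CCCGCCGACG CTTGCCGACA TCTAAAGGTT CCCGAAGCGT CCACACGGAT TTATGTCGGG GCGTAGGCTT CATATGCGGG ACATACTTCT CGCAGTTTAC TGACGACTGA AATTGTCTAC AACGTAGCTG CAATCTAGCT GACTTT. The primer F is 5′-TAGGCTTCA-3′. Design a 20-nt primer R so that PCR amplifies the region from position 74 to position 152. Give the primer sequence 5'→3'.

The product's 3' end on the top strand is position 152.
The reverse primer anneals to the top strand over positions 133–152, i.e. to CGTAGCTGCAATCTAGCTGA.
Its sequence written 5'→3' is the reverse complement: TCAGCTAGATTGCAGCTACG.

5'-TCAGCTAGATTGCAGCTACG-3'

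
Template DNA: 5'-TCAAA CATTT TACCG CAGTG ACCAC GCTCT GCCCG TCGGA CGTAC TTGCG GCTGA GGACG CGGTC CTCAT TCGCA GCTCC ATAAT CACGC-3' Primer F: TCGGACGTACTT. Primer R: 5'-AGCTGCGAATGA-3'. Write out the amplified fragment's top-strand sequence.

Forward primer TCGGACGTACTT is found on the top strand at positions 36–47.
Taking the reverse complement of AGCTGCGAATGA gives TCATTCGCAGCT, found at positions 67–78 on the template; the primer anneals here to the top strand with its 3' end pointing upstream.
The product is the template from position 36 through 78 (43 bp).

5'-TCGGACGTACTTGCGGCTGAGGACGCGGTCCTCATTCGCAGCT-3'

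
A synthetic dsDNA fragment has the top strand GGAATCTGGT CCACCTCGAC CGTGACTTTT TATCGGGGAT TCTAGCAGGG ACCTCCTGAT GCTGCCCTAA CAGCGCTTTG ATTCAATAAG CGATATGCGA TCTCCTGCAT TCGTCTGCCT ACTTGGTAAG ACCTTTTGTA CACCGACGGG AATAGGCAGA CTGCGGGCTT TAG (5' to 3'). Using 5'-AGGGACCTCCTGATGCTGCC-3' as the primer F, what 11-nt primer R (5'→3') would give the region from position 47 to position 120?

The product's 3' end on the top strand is position 120.
The reverse primer anneals to the top strand over positions 110–120, i.e. to TTCGTCTGCCT.
Its sequence written 5'→3' is the reverse complement: AGGCAGACGAA.

5'-AGGCAGACGAA-3'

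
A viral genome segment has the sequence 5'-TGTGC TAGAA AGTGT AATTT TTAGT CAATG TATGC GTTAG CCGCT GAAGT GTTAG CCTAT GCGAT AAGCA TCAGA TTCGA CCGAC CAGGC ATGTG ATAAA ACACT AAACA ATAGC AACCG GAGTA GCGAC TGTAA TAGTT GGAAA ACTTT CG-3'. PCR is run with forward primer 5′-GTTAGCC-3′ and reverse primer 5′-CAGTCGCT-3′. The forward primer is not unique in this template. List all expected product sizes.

The forward primer GTTAGCC matches the top strand at positions 36–42, 51–57.
The reverse primer's reverse complement is AGCGACTG, matching at positions 125–132.
Each forward site pairs with the reverse site to give a product ending at position 132: sizes 97, 82 bp.

97 bp, 82 bp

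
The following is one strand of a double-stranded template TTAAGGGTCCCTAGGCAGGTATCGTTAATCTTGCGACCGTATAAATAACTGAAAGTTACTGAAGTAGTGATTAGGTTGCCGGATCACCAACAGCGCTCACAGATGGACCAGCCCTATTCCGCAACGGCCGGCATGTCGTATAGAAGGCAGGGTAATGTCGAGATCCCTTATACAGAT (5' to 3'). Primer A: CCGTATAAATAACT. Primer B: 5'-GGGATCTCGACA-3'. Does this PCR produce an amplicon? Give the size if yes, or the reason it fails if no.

Yes — a 131 bp product.

Primer A (CCGTATAAATAACT) matches the top strand at positions 37–50; it acts as a forward primer.
Primer B's reverse complement is TGTCGAGATCCC, matching the top strand at positions 156–167; it acts as a reverse primer.
The 3' ends face each other across positions 37–167, giving a 131 bp product.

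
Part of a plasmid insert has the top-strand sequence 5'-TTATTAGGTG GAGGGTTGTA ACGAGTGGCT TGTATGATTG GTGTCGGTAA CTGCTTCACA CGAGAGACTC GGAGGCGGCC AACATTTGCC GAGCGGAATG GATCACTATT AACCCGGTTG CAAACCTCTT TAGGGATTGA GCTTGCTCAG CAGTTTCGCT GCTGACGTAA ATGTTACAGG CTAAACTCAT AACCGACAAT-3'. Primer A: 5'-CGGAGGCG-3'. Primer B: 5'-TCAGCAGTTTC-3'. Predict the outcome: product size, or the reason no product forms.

Primer A (CGGAGGCG) matches the top strand at positions 70–77 (3' end points downstream).
Primer B (TCAGCAGTTTC) also matches the top strand directly, at positions 147–157 — its reverse complement GAAACTGCTGA is not present.
Both primers anneal to the bottom strand with 3' ends pointing the same way, so neither can prime synthesis back toward the other.

No product — both primers anneal to the same strand and extend in the same direction.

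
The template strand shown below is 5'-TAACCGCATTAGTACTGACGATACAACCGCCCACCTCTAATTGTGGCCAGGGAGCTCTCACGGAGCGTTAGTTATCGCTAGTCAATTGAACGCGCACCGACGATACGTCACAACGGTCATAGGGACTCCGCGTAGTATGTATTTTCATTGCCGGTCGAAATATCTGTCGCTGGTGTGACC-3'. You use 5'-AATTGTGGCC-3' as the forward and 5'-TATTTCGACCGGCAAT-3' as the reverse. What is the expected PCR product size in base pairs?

Scanning the template, AATTGTGGCC occurs at positions 39–48; this primer anneals to the bottom strand there with its 3' end pointing downstream.
Reverse complement of the reverse primer: ATTGCCGGTCGAAATA. This occurs on the top strand at positions 147–162.
The product runs from position 39 to position 162, so its length is 162 − 39 + 1 = 124 bp.

124 bp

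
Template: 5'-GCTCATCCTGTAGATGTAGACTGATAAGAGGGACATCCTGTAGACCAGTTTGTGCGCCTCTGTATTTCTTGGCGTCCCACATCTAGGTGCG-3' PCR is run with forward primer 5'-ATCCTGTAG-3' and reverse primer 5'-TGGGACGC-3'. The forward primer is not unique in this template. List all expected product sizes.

The forward primer ATCCTGTAG matches the top strand at positions 5–13, 35–43.
The reverse primer's reverse complement is GCGTCCCA, matching at positions 72–79.
Each forward site pairs with the reverse site to give a product ending at position 79: sizes 75, 45 bp.

75 bp, 45 bp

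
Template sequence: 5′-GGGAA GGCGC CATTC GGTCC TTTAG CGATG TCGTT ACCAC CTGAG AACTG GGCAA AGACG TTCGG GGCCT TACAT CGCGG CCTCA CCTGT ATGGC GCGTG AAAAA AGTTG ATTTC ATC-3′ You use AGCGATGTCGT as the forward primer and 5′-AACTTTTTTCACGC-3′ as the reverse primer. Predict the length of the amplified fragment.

Scanning the template, AGCGATGTCGT occurs at positions 24–34; this primer anneals to the bottom strand there with its 3' end pointing downstream.
The reverse primer's reverse complement is GCGTGAAAAAAGTT, which matches the template at positions 96–109.
Product length = (reverse-primer end) − (forward-primer start) + 1 = 109 − 24 + 1 = 86 bp.

86 bp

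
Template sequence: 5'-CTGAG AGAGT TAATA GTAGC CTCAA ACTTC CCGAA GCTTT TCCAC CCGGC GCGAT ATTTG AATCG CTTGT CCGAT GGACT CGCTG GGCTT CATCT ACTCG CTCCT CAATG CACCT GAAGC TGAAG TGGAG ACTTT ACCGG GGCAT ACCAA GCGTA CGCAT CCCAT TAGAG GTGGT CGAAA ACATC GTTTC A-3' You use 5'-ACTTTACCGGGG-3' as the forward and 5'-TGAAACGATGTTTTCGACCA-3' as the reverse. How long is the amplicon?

61 bp

Forward primer ACTTTACCGGGG is found on the top strand at positions 131–142.
Reverse complement of the reverse primer: TGGTCGAAAACATCGTTTCA. This occurs on the top strand at positions 172–191.
Amplicon spans positions 131–191: 61 bp.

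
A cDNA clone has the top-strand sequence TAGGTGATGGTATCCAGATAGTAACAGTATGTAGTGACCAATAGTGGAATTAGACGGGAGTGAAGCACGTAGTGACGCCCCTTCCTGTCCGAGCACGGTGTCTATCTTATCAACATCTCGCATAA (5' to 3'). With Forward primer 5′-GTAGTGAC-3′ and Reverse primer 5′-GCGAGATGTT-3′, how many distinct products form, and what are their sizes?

Two products: 91 bp, 53 bp

The forward primer GTAGTGAC matches the top strand at positions 31–38, 69–76.
The reverse primer's reverse complement is AACATCTCGC, matching at positions 112–121.
Each forward site pairs with the reverse site to give a product ending at position 121: sizes 91, 53 bp.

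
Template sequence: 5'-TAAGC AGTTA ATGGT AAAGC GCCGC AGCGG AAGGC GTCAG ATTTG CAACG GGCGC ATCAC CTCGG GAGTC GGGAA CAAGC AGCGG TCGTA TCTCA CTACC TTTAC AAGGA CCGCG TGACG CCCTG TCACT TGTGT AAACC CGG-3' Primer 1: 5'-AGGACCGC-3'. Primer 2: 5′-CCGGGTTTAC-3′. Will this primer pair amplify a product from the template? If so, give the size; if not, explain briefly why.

Primer 1 (AGGACCGC) matches the top strand at positions 107–114; it acts as a forward primer.
Primer 2's reverse complement is GTAAACCCGG, matching the top strand at positions 134–143; it acts as a reverse primer.
The 3' ends face each other across positions 107–143, giving a 37 bp product.

Yes — a 37 bp product.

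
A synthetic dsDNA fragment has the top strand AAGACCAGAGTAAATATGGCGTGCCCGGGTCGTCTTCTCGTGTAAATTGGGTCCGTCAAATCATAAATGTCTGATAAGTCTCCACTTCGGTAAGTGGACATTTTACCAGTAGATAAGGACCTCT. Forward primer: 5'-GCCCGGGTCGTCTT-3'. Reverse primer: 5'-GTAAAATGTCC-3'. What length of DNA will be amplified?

84 bp

Forward primer GCCCGGGTCGTCTT is found on the top strand at positions 23–36.
Reverse complement of the reverse primer: GGACATTTTAC. This occurs on the top strand at positions 96–106.
Amplicon spans positions 23–106: 84 bp.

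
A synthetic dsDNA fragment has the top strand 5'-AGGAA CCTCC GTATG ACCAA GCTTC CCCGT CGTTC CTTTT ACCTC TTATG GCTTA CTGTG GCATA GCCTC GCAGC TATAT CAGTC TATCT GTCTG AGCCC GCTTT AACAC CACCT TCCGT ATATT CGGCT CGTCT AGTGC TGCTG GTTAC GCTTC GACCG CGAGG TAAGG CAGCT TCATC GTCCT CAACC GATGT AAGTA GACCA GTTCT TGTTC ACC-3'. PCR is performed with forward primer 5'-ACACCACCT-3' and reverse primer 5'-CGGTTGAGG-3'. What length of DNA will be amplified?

85 bp

The forward primer matches the template at positions 107–115.
The reverse primer's reverse complement is CCTCAACCG, which matches the template at positions 183–191.
Product length = (reverse-primer end) − (forward-primer start) + 1 = 191 − 107 + 1 = 85 bp.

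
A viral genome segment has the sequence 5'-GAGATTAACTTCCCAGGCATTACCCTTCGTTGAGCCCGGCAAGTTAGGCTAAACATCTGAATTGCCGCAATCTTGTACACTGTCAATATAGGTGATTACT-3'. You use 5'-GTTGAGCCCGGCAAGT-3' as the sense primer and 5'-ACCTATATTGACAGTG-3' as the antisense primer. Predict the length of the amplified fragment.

65 bp

The forward primer matches the template at positions 29–44.
The reverse primer's reverse complement is CACTGTCAATATAGGT, which matches the template at positions 78–93.
Amplicon spans positions 29–93: 65 bp.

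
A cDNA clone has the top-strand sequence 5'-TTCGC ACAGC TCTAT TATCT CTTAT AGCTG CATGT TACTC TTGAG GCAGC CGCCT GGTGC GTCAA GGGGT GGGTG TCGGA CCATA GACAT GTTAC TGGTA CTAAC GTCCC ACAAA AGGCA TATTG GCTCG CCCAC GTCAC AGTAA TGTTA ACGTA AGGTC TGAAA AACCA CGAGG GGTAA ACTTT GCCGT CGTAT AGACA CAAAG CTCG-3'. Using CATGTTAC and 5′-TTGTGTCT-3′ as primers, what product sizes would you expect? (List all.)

The forward primer CATGTTAC matches the top strand at positions 31–38, 88–95.
The reverse primer's reverse complement is AGACACAA, matching at positions 196–203.
Each forward site pairs with the reverse site to give a product ending at position 203: sizes 173, 116 bp.

173 bp, 116 bp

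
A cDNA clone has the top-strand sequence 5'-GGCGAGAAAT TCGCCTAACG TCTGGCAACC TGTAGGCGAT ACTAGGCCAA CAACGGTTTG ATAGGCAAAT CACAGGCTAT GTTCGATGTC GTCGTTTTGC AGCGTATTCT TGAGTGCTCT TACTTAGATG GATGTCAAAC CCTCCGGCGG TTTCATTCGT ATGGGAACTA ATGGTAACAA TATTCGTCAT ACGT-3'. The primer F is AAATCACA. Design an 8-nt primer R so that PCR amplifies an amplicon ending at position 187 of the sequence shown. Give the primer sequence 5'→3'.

The forward primer binds at positions 67–74; the product's 3' end on the top strand is position 187.
The reverse primer anneals to the top strand over positions 180–187, i.e. to ATATTCGT.
Its sequence written 5'→3' is the reverse complement: ACGAATAT.

5'-ACGAATAT-3'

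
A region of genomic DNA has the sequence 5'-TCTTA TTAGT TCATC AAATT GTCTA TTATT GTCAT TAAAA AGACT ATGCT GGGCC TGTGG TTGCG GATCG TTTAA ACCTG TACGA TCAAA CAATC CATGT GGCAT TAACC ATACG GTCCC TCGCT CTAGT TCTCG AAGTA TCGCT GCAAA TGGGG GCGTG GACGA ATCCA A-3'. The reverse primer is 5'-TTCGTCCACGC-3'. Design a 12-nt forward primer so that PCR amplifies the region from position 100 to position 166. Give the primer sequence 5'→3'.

5'-TGGCATTAACCA-3'

The reverse primer's reverse complement GCGTGGACGAA matches the template at positions 156–166; the product starts at position 100.
The forward primer is identical to the top strand over positions 100–111: TGGCATTAACCA.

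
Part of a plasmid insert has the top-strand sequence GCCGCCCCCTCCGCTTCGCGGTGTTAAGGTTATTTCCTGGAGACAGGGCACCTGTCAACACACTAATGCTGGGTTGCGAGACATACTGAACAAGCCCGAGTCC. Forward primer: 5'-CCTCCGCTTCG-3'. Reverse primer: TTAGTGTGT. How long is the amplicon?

The forward primer matches the template at positions 8–18.
Taking the reverse complement of TTAGTGTGT gives ACACACTAA, found at positions 58–66 on the template; the primer anneals here to the top strand with its 3' end pointing upstream.
Amplicon spans positions 8–66: 59 bp.

59 bp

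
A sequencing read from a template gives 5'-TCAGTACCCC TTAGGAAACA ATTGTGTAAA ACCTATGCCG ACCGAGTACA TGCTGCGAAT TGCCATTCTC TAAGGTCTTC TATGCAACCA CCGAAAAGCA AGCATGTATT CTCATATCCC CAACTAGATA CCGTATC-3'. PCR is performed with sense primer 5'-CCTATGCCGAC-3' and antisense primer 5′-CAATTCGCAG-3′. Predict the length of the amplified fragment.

31 bp

The forward primer matches the template at positions 32–42.
The reverse primer's reverse complement is CTGCGAATTG, which matches the template at positions 53–62.
Product length = (reverse-primer end) − (forward-primer start) + 1 = 62 − 32 + 1 = 31 bp.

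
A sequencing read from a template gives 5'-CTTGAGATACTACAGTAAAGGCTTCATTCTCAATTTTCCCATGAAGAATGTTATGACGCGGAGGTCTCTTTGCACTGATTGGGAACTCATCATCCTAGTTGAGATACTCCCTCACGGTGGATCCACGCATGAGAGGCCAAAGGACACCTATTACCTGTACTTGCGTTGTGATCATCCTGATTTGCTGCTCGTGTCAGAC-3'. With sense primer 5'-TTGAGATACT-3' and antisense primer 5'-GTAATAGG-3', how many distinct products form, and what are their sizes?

The forward primer TTGAGATACT matches the top strand at positions 2–11, 99–108.
The reverse primer's reverse complement is CCTATTAC, matching at positions 147–154.
Each forward site pairs with the reverse site to give a product ending at position 154: sizes 153, 56 bp.

Two products: 153 bp, 56 bp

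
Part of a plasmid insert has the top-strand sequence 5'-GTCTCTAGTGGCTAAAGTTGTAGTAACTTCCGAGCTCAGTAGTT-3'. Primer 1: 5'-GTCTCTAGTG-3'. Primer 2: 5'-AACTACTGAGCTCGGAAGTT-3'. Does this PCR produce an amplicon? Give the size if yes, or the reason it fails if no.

Primer 1 (GTCTCTAGTG) matches the top strand at positions 1–10; it acts as a forward primer.
Primer 2's reverse complement is AACTTCCGAGCTCAGTAGTT, matching the top strand at positions 25–44; it acts as a reverse primer.
The 3' ends face each other across positions 1–44, giving a 44 bp product.

Yes — a 44 bp product.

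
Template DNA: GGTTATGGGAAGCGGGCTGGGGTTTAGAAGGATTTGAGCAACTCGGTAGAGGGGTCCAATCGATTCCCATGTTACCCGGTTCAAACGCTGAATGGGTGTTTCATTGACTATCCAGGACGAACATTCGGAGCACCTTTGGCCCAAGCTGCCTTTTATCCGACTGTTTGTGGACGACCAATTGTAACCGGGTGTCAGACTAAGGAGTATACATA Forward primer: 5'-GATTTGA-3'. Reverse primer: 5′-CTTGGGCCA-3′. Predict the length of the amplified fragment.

115 bp

Forward primer GATTTGA is found on the top strand at positions 31–37.
Taking the reverse complement of CTTGGGCCA gives TGGCCCAAG, found at positions 137–145 on the template; the primer anneals here to the top strand with its 3' end pointing upstream.
The product runs from position 31 to position 145, so its length is 145 − 31 + 1 = 115 bp.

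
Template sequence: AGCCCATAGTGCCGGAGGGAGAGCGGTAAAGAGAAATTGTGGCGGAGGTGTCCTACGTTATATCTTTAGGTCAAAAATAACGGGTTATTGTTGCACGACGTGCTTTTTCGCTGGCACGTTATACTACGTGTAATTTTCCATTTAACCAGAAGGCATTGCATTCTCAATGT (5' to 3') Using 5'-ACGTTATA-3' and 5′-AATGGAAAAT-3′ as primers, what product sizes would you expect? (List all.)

The forward primer ACGTTATA matches the top strand at positions 55–62, 116–123.
The reverse primer's reverse complement is ATTTTCCATT, matching at positions 133–142.
Each forward site pairs with the reverse site to give a product ending at position 142: sizes 88, 27 bp.

88 bp, 27 bp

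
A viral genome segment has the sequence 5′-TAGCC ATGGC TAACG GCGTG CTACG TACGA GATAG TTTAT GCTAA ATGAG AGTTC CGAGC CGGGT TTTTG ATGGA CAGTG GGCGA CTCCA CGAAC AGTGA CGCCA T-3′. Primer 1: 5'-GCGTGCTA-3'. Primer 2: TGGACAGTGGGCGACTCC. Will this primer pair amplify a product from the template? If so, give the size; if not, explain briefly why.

No product — both primers anneal to the same strand and extend in the same direction.

Primer 1 (GCGTGCTA) matches the top strand at positions 16–23 (3' end points downstream).
Primer 2 (TGGACAGTGGGCGACTCC) also matches the top strand directly, at positions 72–89 — its reverse complement GGAGTCGCCCACTGTCCA is not present.
Both primers anneal to the bottom strand with 3' ends pointing the same way, so neither can prime synthesis back toward the other.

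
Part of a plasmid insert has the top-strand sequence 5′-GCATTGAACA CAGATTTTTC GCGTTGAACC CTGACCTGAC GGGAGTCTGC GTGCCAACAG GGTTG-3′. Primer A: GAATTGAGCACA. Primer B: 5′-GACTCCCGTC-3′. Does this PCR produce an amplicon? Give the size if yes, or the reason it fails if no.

No product — primer A has no binding site in the template.

Primer A (GAATTGAGCACA) does not match the top strand, and its reverse complement TGTGCTCAATTC does not match either.
With no annealing site for primer A, no amplification occurs.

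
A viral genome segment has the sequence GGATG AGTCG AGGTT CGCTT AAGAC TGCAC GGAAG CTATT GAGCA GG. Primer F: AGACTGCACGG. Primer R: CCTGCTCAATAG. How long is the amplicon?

Scanning the template, AGACTGCACGG occurs at positions 22–32; this primer anneals to the bottom strand there with its 3' end pointing downstream.
Reverse complement of the reverse primer: CTATTGAGCAGG. This occurs on the top strand at positions 36–47.
Product length = (reverse-primer end) − (forward-primer start) + 1 = 47 − 22 + 1 = 26 bp.

26 bp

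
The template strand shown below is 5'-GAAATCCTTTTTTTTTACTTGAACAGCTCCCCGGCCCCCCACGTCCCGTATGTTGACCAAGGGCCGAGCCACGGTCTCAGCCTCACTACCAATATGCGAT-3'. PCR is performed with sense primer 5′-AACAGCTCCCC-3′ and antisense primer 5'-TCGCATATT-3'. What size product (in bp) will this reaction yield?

78 bp

The forward primer matches the template at positions 22–32.
Reverse complement of the reverse primer: AATATGCGA. This occurs on the top strand at positions 91–99.
The product runs from position 22 to position 99, so its length is 99 − 22 + 1 = 78 bp.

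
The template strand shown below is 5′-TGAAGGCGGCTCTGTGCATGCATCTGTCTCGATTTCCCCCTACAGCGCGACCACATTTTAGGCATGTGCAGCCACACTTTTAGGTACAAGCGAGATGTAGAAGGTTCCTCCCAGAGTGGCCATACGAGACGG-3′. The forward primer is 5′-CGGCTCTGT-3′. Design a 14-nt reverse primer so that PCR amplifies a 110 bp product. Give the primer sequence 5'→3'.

5'-CTCTGGGAGGAACC-3'

The forward primer binds at positions 7–15, so a 110 bp product ends at position 7 + 110 − 1 = 116.
The reverse primer anneals to the top strand over positions 103–116, i.e. to GGTTCCTCCCAGAG.
Its sequence written 5'→3' is the reverse complement: CTCTGGGAGGAACC.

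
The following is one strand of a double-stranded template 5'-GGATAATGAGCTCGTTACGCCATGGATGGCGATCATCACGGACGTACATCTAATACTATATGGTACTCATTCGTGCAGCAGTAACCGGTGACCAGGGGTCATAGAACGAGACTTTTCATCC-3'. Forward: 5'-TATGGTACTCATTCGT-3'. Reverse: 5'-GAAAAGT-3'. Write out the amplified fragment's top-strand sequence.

5'-TATGGTACTCATTCGTGCAGCAGTAACCGGTGACCAGGGGTCATAGAACGAGACTTTTC-3'

Forward primer TATGGTACTCATTCGT is found on the top strand at positions 59–74.
Reverse complement of the reverse primer: ACTTTTC. This occurs on the top strand at positions 111–117.
The product is the template from position 59 through 117 (59 bp).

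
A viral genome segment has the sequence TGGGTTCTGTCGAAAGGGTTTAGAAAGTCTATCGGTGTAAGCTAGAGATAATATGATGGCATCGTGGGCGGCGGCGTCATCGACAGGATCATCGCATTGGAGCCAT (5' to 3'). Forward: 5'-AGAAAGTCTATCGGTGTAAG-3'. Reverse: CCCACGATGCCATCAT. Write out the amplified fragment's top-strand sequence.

5'-AGAAAGTCTATCGGTGTAAGCTAGAGATAATATGATGGCATCGTGGG-3'

The forward primer matches the template at positions 22–41.
The reverse primer's reverse complement is ATGATGGCATCGTGGG, which matches the template at positions 53–68.
The product is the template from position 22 through 68 (47 bp).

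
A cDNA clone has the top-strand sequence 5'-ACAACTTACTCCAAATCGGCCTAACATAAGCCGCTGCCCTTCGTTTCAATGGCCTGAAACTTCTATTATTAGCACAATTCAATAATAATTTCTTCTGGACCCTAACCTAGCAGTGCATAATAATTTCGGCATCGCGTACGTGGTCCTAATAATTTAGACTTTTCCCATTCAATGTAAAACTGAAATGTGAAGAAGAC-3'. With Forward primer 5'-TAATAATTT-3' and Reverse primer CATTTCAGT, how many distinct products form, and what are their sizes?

The forward primer TAATAATTT matches the top strand at positions 83–91, 118–126, 147–155.
The reverse primer's reverse complement is ACTGAAATG, matching at positions 179–187.
Each forward site pairs with the reverse site to give a product ending at position 187: sizes 105, 70, 41 bp.

Three products: 105 bp, 70 bp, 41 bp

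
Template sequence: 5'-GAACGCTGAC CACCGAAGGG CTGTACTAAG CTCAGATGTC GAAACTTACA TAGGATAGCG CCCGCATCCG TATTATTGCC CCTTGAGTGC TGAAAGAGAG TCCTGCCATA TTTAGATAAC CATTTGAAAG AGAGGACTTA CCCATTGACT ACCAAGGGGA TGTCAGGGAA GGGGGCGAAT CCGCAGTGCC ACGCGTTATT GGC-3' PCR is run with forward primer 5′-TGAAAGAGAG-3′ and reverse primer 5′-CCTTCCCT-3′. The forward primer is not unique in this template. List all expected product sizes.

The forward primer TGAAAGAGAG matches the top strand at positions 91–100, 125–134.
The reverse primer's reverse complement is AGGGAAGG, matching at positions 165–172.
Each forward site pairs with the reverse site to give a product ending at position 172: sizes 82, 48 bp.

82 bp, 48 bp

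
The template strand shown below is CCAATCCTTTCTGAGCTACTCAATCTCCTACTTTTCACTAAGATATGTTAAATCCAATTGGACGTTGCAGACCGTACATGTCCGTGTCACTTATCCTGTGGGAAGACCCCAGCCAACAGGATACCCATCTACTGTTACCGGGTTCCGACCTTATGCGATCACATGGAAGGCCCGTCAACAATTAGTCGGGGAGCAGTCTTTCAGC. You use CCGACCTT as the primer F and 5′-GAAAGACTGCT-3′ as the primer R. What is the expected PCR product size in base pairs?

The forward primer matches the template at positions 145–152.
Taking the reverse complement of GAAAGACTGCT gives AGCAGTCTTTC, found at positions 192–202 on the template; the primer anneals here to the top strand with its 3' end pointing upstream.
The product runs from position 145 to position 202, so its length is 202 − 145 + 1 = 58 bp.

58 bp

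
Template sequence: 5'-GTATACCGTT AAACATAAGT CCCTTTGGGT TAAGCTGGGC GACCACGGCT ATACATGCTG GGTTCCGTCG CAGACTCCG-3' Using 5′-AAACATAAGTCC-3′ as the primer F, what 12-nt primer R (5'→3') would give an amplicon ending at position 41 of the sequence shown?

The forward primer binds at positions 11–22; the product's 3' end on the top strand is position 41.
The reverse primer anneals to the top strand over positions 30–41, i.e. to TTAAGCTGGGCG.
Its sequence written 5'→3' is the reverse complement: CGCCCAGCTTAA.

5'-CGCCCAGCTTAA-3'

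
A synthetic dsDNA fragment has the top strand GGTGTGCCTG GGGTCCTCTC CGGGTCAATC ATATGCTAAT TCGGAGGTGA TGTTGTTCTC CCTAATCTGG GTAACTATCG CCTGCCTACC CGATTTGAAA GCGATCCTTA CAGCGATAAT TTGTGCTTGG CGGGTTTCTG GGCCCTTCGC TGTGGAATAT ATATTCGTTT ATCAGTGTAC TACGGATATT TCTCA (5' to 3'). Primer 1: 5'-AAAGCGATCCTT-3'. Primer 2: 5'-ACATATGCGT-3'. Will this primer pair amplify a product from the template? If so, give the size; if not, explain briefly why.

Primer 2 (ACATATGCGT) does not match the top strand, and its reverse complement ACGCATATGT does not match either.
With no annealing site for primer 2, no amplification occurs.

No product — primer 2 has no binding site in the template.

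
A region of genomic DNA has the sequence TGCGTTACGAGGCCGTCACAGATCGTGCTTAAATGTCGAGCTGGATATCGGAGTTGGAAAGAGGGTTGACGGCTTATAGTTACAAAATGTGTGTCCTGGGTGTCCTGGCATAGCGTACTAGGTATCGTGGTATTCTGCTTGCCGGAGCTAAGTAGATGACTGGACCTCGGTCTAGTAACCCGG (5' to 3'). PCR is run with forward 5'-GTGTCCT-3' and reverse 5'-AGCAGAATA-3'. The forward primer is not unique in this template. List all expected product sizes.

49 bp, 40 bp

The forward primer GTGTCCT matches the top strand at positions 91–97, 100–106.
The reverse primer's reverse complement is TATTCTGCT, matching at positions 131–139.
Each forward site pairs with the reverse site to give a product ending at position 139: sizes 49, 40 bp.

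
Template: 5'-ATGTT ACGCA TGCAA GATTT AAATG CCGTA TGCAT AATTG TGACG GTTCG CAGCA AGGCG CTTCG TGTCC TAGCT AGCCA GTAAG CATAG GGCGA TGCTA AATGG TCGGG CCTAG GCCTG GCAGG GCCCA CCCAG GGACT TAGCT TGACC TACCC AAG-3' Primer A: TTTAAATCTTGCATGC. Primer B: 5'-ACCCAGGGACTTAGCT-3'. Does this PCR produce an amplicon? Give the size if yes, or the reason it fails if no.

Primer A (TTTAAATCTTGCATGC) has reverse complement GCATGCAAGATTTAAA, which matches the top strand at positions 8–23; primer A anneals to the top strand there with its 3' end pointing upstream toward position 8.
Primer B (ACCCAGGGACTTAGCT) matches the top strand directly at positions 130–145; it anneals to the bottom strand with its 3' end pointing downstream toward position 145.
The 3' ends diverge (primer A extends toward position 1, primer B toward position 158), so the primers never converge on a shared product.

No product — the primers' 3' ends point away from each other.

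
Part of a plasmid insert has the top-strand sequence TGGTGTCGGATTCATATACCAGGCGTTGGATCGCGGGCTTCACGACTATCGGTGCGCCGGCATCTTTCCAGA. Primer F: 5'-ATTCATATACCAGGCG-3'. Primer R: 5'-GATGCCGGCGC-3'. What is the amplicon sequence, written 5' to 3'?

Forward primer ATTCATATACCAGGCG is found on the top strand at positions 10–25.
The reverse primer's reverse complement is GCGCCGGCATC, which matches the template at positions 54–64.
The product is the template from position 10 through 64 (55 bp).

5'-ATTCATATACCAGGCGTTGGATCGCGGGCTTCACGACTATCGGTGCGCCGGCATC-3'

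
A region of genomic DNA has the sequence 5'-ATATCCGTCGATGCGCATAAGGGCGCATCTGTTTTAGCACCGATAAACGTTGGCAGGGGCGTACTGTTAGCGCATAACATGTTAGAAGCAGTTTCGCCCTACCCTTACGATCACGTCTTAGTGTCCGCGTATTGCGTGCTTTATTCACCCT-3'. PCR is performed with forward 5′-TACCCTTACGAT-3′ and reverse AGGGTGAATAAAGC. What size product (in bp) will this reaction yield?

Scanning the template, TACCCTTACGAT occurs at positions 100–111; this primer anneals to the bottom strand there with its 3' end pointing downstream.
Reverse complement of the reverse primer: GCTTTATTCACCCT. This occurs on the top strand at positions 138–151.
Amplicon spans positions 100–151: 52 bp.

52 bp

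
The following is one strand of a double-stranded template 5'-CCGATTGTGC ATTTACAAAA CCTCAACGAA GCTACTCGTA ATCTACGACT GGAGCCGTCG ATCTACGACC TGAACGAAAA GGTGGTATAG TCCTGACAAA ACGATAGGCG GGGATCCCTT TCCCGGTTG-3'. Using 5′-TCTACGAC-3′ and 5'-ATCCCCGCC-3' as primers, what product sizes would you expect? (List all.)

The forward primer TCTACGAC matches the top strand at positions 42–49, 62–69.
The reverse primer's reverse complement is GGCGGGGAT, matching at positions 107–115.
Each forward site pairs with the reverse site to give a product ending at position 115: sizes 74, 54 bp.

74 bp, 54 bp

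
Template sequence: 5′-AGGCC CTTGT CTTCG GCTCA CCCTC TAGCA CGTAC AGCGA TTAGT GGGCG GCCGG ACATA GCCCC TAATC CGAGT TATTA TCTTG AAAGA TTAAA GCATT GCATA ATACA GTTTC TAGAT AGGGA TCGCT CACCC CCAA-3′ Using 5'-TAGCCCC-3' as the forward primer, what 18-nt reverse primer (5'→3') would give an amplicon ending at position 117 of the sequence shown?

The forward primer binds at positions 59–65; the product's 3' end on the top strand is position 117.
The reverse primer anneals to the top strand over positions 100–117, i.e. to TGCATAATACAGTTTCTA.
Its sequence written 5'→3' is the reverse complement: TAGAAACTGTATTATGCA.

5'-TAGAAACTGTATTATGCA-3'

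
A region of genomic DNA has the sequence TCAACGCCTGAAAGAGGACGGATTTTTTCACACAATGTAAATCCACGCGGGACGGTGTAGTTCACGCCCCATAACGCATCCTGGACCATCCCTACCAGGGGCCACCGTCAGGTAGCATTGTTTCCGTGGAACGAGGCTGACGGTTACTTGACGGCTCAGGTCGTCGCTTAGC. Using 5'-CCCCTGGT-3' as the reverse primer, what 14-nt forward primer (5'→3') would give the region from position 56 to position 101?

5'-TGTAGTTCACGCCC-3'

The reverse primer's reverse complement ACCAGGGG matches the template at positions 94–101; the product starts at position 56.
The forward primer is identical to the top strand over positions 56–69: TGTAGTTCACGCCC.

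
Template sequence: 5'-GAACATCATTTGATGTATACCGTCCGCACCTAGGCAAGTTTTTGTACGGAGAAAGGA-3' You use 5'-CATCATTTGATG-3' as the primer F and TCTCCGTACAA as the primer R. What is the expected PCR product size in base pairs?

Scanning the template, CATCATTTGATG occurs at positions 4–15; this primer anneals to the bottom strand there with its 3' end pointing downstream.
Reverse complement of the reverse primer: TTGTACGGAGA. This occurs on the top strand at positions 42–52.
Product length = (reverse-primer end) − (forward-primer start) + 1 = 52 − 4 + 1 = 49 bp.

49 bp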